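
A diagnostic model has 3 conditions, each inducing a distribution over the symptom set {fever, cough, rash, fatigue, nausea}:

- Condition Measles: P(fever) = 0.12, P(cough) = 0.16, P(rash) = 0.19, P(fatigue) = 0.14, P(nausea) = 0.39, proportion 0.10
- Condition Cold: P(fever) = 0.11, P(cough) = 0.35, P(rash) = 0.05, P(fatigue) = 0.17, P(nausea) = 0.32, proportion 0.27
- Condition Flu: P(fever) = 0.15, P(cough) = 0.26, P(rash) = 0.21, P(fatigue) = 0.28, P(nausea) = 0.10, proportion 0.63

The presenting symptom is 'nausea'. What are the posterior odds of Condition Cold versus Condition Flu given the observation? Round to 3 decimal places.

Since P(k|x) ∝ P(Z=k) f_k(x), the posterior odds are P(Z=i) f_i(x) / (P(Z=j) f_j(x)).
Evaluate each component's likelihood at the observed value:
  p_Measles = P(nausea | comp) = 0.39
  p_Cold = P(nausea | comp) = 0.32
  p_Flu = P(nausea | comp) = 0.10
Odds = (0.27/0.63) × (0.32/0.1) = 0.428571 × 3.2 ≈ 1.371

1.371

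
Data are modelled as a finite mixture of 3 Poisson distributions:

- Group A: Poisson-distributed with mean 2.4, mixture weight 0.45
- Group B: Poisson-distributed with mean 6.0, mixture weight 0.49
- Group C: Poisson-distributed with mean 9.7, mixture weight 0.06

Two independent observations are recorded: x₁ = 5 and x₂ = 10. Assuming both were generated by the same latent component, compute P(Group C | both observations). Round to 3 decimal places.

Apply Bayes' rule: the posterior for each component is proportional to its prior times its likelihood at x.
Since both observations come from the same component, the likelihood for component k is f_k(x₁)·f_k(x₂).
  p_A = [0.0601961] × [0.000158505] = 9.54137e-06
  p_B = [0.160623] × [0.0413031] = 0.00663423
  p_C = [0.0438552] × [0.124537] = 0.00546159
Prior × likelihood for each component:
  π_A·p_A = 0.45 × 9.54137e-06 = 4.29362e-06
  π_B·p_B = 0.49 × 0.00663423 = 0.00325077
  π_C·p_C = 0.06 × 0.00546159 = 0.000327695
Denominator: 4.29362e-06 + 0.00325077 + 0.000327695 = 0.00358276
P(Group C | x) = 0.000327695 / 0.00358276 ≈ 0.091

0.091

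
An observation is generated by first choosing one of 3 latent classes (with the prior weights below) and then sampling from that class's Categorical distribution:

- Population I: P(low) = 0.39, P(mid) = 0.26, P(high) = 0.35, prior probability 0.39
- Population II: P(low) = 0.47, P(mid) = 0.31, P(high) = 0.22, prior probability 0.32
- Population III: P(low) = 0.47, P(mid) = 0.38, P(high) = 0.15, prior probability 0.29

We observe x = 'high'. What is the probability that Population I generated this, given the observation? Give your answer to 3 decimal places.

By Bayes' theorem, P(k | x) = π_k f_k(x) / Σ_j π_j f_j(x).
Categorical probabilities:
  p_I = P(high | comp) = 0.35
  p_II = P(high | comp) = 0.22
  p_III = P(high | comp) = 0.15
Weight by the priors:
  π_I·p_I = 0.39 × 0.35 = 0.1365
  π_II·p_II = 0.32 × 0.22 = 0.0704
  π_III·p_III = 0.29 × 0.15 = 0.0435
Evidence: 0.1365 + 0.0704 + 0.0435 = 0.2504
P(Population I | data) = 0.1365 / 0.2504 ≈ 0.545

0.545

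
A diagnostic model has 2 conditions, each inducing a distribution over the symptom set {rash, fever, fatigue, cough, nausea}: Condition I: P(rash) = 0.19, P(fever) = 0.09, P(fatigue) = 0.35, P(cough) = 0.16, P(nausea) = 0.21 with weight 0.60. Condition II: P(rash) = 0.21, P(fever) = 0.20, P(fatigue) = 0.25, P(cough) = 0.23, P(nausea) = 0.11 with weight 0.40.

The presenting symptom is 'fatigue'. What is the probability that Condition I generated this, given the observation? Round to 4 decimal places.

0.6774

The responsibility of component k is π_k f_k(x) divided by Σ_j π_j f_j(x).
Evaluate each component's likelihood at the observed value:
  L_I = 0.35
  L_II = 0.25
Prior × likelihood for each component:
  π_I·L_I = 0.60 × 0.35 = 0.21
  π_II·L_II = 0.40 × 0.25 = 0.1
Evidence: 0.21 + 0.1 = 0.31
So the posterior for Condition I is 0.21 / 0.31 ≈ 0.6774.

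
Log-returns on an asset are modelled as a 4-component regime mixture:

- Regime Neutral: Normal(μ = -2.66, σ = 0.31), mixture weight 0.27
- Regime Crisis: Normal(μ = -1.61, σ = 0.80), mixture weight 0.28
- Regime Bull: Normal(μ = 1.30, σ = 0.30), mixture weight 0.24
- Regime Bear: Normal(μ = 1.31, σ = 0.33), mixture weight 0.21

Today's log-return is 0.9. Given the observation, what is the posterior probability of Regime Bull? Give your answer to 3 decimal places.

0.526

Apply Bayes' rule: the posterior for each component is proportional to its prior times its likelihood at x.
Component likelihoods at x = 0.9:
  f_Neutral = 2.96704e-29
  f_Crisis = 0.00363281
  f_Bull = 0.5467
  f_Bear = 0.558732
Multiply by the mixture weights:
  w_Neutral·f_Neutral = 0.27 × 2.96704e-29 = 8.01102e-30
  w_Crisis·f_Crisis = 0.28 × 0.00363281 = 0.00101719
  w_Bull·f_Bull = 0.24 × 0.5467 = 0.131208
  w_Bear·f_Bear = 0.21 × 0.558732 = 0.117334
Normaliser: 8.01102e-30 + 0.00101719 + 0.131208 + 0.117334 = 0.249559
P(Regime Bull | the observation) ≈ 0.526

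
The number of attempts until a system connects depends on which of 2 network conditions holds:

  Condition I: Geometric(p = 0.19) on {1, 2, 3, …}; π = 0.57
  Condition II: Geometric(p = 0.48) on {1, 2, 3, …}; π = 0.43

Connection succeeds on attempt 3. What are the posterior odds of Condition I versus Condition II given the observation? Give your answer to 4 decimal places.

Only the two components matter; the odds are (π_i f_i(x)) / (π_j f_j(x)).
Component likelihoods at x = 3:
  f_I = 0.19·(1−0.19)^2 = 0.19·0.6561 = 0.124659
  f_II = 0.48·(1−0.48)^2 = 0.48·0.2704 = 0.129792
Odds = (0.57/0.43) × (0.124659/0.129792) = 1.32558 × 0.960452 ≈ 1.2732

1.2732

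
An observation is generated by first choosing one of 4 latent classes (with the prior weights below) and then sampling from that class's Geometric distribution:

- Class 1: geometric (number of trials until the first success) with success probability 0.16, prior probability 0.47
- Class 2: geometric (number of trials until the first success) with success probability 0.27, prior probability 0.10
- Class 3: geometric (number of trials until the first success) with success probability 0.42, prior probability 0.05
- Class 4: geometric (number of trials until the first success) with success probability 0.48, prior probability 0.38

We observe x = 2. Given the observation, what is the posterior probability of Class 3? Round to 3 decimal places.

The responsibility of component k is P(Z=k) f_k(x) divided by Σ_j P(Z=j) f_j(x).
Component likelihoods at x = 2:
  p_1 = 0.1344
  p_2 = 0.1971
  p_3 = 0.2436
  p_4 = 0.2496
Prior × likelihood for each component:
  P(Z=1)·p_1 = 0.47 × 0.1344 = 0.063168
  P(Z=2)·p_2 = 0.10 × 0.1971 = 0.01971
  P(Z=3)·p_3 = 0.05 × 0.2436 = 0.01218
  P(Z=4)·p_4 = 0.38 × 0.2496 = 0.094848
Denominator: 0.063168 + 0.01971 + 0.01218 + 0.094848 = 0.189906
So the posterior for Class 3 is 0.01218 / 0.189906 ≈ 0.064.

0.064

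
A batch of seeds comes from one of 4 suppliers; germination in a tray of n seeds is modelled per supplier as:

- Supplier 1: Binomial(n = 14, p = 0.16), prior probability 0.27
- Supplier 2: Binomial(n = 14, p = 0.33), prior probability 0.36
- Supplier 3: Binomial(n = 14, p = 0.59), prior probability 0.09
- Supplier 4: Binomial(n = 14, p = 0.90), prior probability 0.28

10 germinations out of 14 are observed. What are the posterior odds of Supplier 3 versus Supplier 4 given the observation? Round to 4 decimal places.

Since P(k|x) ∝ w_k f_k(x), the posterior odds are w_i f_i(x) / (w_j f_j(x)).
Component likelihoods at x = 10 germinations out of 14:
  f_1 = 5.47963e-06
  f_2 = 0.00308939
  f_3 = 0.144574
  f_4 = 0.0349027
Posterior odds = (w_3·f_3) / (w_4·f_4) = (0.09·0.144574) / (0.28·0.0349027) = 0.0130116 / 0.00977276 ≈ 1.3314

1.3314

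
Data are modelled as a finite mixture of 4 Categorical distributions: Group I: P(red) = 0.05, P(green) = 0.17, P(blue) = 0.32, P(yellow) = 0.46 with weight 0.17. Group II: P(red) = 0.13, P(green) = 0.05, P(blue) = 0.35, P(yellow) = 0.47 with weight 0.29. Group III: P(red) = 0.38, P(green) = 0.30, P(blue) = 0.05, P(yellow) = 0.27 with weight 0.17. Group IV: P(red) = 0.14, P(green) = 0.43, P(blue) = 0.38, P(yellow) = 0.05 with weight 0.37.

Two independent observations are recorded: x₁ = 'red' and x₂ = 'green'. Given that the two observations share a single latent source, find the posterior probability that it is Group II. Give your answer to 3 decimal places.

The responsibility of component k is π_k f_k(x) divided by Σ_j π_j f_j(x).
Since both observations come from the same component, the likelihood for component k is f_k(x₁)·f_k(x₂).
  f_I = [P(red | comp) = 0.05] × [0.17] = 0.0085
  f_II = [P(red | comp) = 0.13] × [0.05] = 0.0065
  f_III = [P(red | comp) = 0.38] × [0.3] = 0.114
  f_IV = [P(red | comp) = 0.14] × [0.43] = 0.0602
Weight by the priors:
  π_I·f_I = 0.17 × 0.0085 = 0.001445
  π_II·f_II = 0.29 × 0.0065 = 0.001885
  π_III·f_III = 0.17 × 0.114 = 0.01938
  π_IV·f_IV = 0.37 × 0.0602 = 0.022274
Sum: 0.001445 + 0.001885 + 0.01938 + 0.022274 = 0.044984
P(Group II | x) = 0.001885 / 0.044984 ≈ 0.042

0.042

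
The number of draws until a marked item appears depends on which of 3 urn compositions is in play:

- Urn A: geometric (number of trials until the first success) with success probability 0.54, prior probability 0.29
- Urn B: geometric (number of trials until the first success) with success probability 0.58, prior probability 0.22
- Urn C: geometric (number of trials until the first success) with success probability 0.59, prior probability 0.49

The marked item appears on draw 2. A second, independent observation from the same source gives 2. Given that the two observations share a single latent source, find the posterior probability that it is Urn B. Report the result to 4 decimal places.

0.2190

Posterior ∝ prior × likelihood, so P(k | x) ∝ w_k f_k(x); normalise over all components.
Since both observations come from the same component, the likelihood for component k is f_k(x₁)·f_k(x₂).
  p_A = [0.2484] × [0.2484] = 0.0617026
  p_B = [0.2436] × [0.2436] = 0.059341
  p_C = [0.2419] × [0.2419] = 0.0585156
Prior × likelihood for each component:
  w_A·p_A = 0.29 × 0.0617026 = 0.0178937
  w_B·p_B = 0.22 × 0.059341 = 0.013055
  w_C·p_C = 0.49 × 0.0585156 = 0.0286726
Evidence: 0.0178937 + 0.013055 + 0.0286726 = 0.0596214
P(Urn B | data) = 0.013055 / 0.0596214 ≈ 0.2190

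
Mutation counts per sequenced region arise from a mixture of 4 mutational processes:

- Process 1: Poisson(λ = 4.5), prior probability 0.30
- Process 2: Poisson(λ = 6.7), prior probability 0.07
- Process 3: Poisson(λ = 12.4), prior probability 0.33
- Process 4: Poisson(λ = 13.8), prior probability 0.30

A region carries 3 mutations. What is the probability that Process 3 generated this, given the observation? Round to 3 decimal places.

0.008

Posterior ∝ prior × likelihood, so P(k | x) ∝ P(Z=k) f_k(x); normalise over all components.
Component likelihoods at x = 3 mutations:
  L_1 = 0.168718
  L_2 = 0.0617021
  L_3 = 0.00130877
  L_4 = 0.000444859
Unnormalised posteriors:
  P(Z=1)·L_1 = 0.30 × 0.168718 = 0.0506154
  P(Z=2)·L_2 = 0.07 × 0.0617021 = 0.00431915
  P(Z=3)·L_3 = 0.33 × 0.00130877 = 0.000431893
  P(Z=4)·L_4 = 0.30 × 0.000444859 = 0.000133458
Sum: 0.0506154 + 0.00431915 + 0.000431893 + 0.000133458 = 0.0554999
P(Process 3 | data) = 0.000431893 / 0.0554999 ≈ 0.008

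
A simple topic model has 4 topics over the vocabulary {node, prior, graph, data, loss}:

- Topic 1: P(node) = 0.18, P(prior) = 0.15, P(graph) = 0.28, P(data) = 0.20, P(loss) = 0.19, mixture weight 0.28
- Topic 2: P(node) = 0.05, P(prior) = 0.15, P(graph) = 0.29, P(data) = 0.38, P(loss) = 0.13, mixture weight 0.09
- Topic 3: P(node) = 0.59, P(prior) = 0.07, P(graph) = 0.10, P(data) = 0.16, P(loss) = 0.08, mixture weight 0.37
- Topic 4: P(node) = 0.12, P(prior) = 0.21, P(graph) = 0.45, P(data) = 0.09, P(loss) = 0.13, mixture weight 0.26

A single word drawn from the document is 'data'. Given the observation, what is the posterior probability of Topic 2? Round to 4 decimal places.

Apply Bayes' rule: the posterior for each component is proportional to its prior times its likelihood at x.
Categorical probabilities:
  f_1 = P(data | comp) = 0.20
  f_2 = P(data | comp) = 0.38
  f_3 = P(data | comp) = 0.16
  f_4 = P(data | comp) = 0.09
Weight by the priors:
  π_1·f_1 = 0.28 × 0.2 = 0.056
  π_2·f_2 = 0.09 × 0.38 = 0.0342
  π_3·f_3 = 0.37 × 0.16 = 0.0592
  π_4·f_4 = 0.26 × 0.09 = 0.0234
Normaliser: 0.056 + 0.0342 + 0.0592 + 0.0234 = 0.1728
P(Topic 2 | x) = 0.0342 / 0.1728 ≈ 0.1979

0.1979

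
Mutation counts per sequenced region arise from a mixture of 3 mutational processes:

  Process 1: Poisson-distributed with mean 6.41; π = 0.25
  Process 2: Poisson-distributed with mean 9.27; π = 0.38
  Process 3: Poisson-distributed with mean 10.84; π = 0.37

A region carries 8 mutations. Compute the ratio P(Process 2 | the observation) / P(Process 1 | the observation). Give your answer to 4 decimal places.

1.6655

Since P(k|x) ∝ π_k f_k(x), the posterior odds are π_i f_i(x) / (π_j f_j(x)).
Poisson probabilities:
  f_1 = 0.116283
  f_2 = 0.127411
  f_3 = 0.0926748
0.0484162 / 0.0290707 ≈ 1.6655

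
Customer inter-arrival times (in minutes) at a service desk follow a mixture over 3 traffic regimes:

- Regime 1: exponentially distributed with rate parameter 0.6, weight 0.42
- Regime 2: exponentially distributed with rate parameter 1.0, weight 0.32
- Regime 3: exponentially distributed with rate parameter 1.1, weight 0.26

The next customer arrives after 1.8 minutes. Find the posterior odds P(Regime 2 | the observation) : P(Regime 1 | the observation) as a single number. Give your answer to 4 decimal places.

Only the two components matter; the odds are (w_i f_i(x)) / (w_j f_j(x)).
Exponential densities:
  L_1 = 0.6·e^(−0.6·1.8) = 0.6·e^(−1.0800) = 0.203757
  L_2 = 1.0·e^(−1.0·1.8) = 1.0·e^(−1.8000) = 0.165299
  L_3 = 1.1·e^(−1.1·1.8) = 1.1·e^(−1.9800) = 0.151876
0.0528956 / 0.0855781 ≈ 0.6181

0.6181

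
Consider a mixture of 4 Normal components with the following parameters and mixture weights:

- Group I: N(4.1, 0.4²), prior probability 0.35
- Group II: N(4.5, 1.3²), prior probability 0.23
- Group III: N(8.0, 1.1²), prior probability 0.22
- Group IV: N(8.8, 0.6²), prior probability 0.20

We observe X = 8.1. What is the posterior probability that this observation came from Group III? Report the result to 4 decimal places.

Posterior ∝ prior × likelihood, so P(k | x) ∝ π_k f_k(x); normalise over all components.
Component likelihoods at x = 8.1:
  p_I = (1/(0.4·√(2π)))·exp(−(8.1−4.1)²/(2·0.4²)) = 0.997356·exp(-50.00000) = 1.92365e-22
  p_II = (1/(1.3·√(2π)))·exp(−(8.1−4.5)²/(2·1.3²)) = 0.306879·exp(-3.83432) = 0.0066335
  p_III = (1/(1.1·√(2π)))·exp(−(8.1−8.0)²/(2·1.1²)) = 0.362675·exp(-0.00413) = 0.361179
  p_IV = (1/(0.6·√(2π)))·exp(−(8.1−8.8)²/(2·0.6²)) = 0.664904·exp(-0.68056) = 0.336664
Weight by the priors:
  π_I·p_I = 0.35 × 1.92365e-22 = 6.73277e-23
  π_II·p_II = 0.23 × 0.0066335 = 0.00152571
  π_III·p_III = 0.22 × 0.361179 = 0.0794594
  π_IV·p_IV = 0.20 × 0.336664 = 0.0673329
Sum: 6.73277e-23 + 0.00152571 + 0.0794594 + 0.0673329 = 0.148318
Responsibility of Group III: 0.0794594 / 0.148318 ≈ 0.5357

0.5357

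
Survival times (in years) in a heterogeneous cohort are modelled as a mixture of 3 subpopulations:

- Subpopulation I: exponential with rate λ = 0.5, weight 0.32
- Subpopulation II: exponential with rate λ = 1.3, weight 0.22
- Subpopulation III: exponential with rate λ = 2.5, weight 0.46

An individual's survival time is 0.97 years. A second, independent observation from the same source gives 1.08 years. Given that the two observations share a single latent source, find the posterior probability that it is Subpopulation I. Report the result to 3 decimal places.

The responsibility of component k is π_k f_k(x) divided by Σ_j π_j f_j(x).
Since both observations come from the same component, the likelihood for component k is f_k(x₁)·f_k(x₂).
  L_I = [0.307849] × [0.291374] = 0.0896991
  L_II = [0.368382] × [0.319296] = 0.117623
  L_III = [0.221195] × [0.168014] = 0.0371639
Unnormalised posteriors:
  π_I·L_I = 0.32 × 0.0896991 = 0.0287037
  π_II·L_II = 0.22 × 0.117623 = 0.025877
  π_III·L_III = 0.46 × 0.0371639 = 0.0170954
Normaliser: 0.0287037 + 0.025877 + 0.0170954 = 0.0716761
So the posterior for Subpopulation I is 0.0287037 / 0.0716761 ≈ 0.400.

0.400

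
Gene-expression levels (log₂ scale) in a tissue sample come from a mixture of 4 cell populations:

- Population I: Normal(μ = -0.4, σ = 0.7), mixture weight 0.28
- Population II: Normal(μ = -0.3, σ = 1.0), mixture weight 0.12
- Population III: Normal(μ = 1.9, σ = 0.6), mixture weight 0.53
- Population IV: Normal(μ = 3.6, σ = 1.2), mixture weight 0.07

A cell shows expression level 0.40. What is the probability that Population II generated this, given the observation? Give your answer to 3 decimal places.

0.274

Posterior ∝ prior × likelihood, so P(k | x) ∝ P(Z=k) f_k(x); normalise over all components.
Normal densities:
  p_I = (1/(0.7·√(2π)))·exp(−(0.40−-0.4)²/(2·0.7²)) = 0.569918·exp(-0.65306) = 0.296614
  p_II = (1/(1.0·√(2π)))·exp(−(0.40−-0.3)²/(2·1.0²)) = 0.398942·exp(-0.24500) = 0.312254
  p_III = (1/(0.6·√(2π)))·exp(−(0.40−1.9)²/(2·0.6²)) = 0.664904·exp(-3.12500) = 0.0292138
  p_IV = (1/(1.2·√(2π)))·exp(−(0.40−3.6)²/(2·1.2²)) = 0.332452·exp(-3.55556) = 0.00949666
Prior × likelihood for each component:
  P(Z=I)·p_I = 0.28 × 0.296614 = 0.0830518
  P(Z=II)·p_II = 0.12 × 0.312254 = 0.0374705
  P(Z=III)·p_III = 0.53 × 0.0292138 = 0.0154833
  P(Z=IV)·p_IV = 0.07 × 0.00949666 = 0.000664766
Denominator: 0.0830518 + 0.0374705 + 0.0154833 + 0.000664766 = 0.13667
Responsibility of Population II: 0.0374705 / 0.13667 ≈ 0.274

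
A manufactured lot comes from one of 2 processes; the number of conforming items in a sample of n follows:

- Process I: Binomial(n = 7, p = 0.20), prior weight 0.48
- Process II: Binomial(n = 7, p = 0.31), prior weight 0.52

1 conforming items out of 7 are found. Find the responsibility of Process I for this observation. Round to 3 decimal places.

Posterior ∝ prior × likelihood, so P(k | x) ∝ w_k f_k(x); normalise over all components.
Evaluate each component's likelihood at the observed value:
  L_I = 0.367002
  L_II = 0.234182
Weight by the priors:
  w_I·L_I = 0.48 × 0.367002 = 0.176161
  w_II·L_II = 0.52 × 0.234182 = 0.121775
Evidence: 0.176161 + 0.121775 = 0.297936
P(Process I | 1 conforming items out of 7) ≈ 0.591

0.591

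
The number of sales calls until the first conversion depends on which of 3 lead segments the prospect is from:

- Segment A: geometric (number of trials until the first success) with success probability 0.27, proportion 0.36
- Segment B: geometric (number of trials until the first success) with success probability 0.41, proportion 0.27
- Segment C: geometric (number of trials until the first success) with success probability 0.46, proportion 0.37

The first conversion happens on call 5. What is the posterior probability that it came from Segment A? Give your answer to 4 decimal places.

0.4974

By Bayes' theorem, P(k | x) = π_k f_k(x) / Σ_j π_j f_j(x).
Component likelihoods at x = 5:
  p_A = 0.27·(1−0.27)^4 = 0.27·0.283982 = 0.0766753
  p_B = 0.41·(1−0.41)^4 = 0.41·0.121174 = 0.0496812
  p_C = 0.46·(1−0.46)^4 = 0.46·0.0850306 = 0.0391141
Unnormalised posteriors:
  π_A·p_A = 0.36 × 0.0766753 = 0.0276031
  π_B·p_B = 0.27 × 0.0496812 = 0.0134139
  π_C·p_C = 0.37 × 0.0391141 = 0.0144722
Sum: 0.0276031 + 0.0134139 + 0.0144722 = 0.0554892
P(Segment A | the observation) ≈ 0.4974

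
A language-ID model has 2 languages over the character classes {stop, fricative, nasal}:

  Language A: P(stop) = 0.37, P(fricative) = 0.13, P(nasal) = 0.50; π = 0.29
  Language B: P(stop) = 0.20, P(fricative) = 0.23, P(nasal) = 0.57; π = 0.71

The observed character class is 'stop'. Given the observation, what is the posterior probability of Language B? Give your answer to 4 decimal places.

Apply Bayes' rule: the posterior for each component is proportional to its prior times its likelihood at x.
Categorical probabilities:
  p_A = 0.37
  p_B = 0.2
Unnormalised posteriors:
  w_A·p_A = 0.29 × 0.37 = 0.1073
  w_B·p_B = 0.71 × 0.2 = 0.142
Marginal: 0.1073 + 0.142 = 0.2493
So the posterior for Language B is 0.142 / 0.2493 ≈ 0.5696.

0.5696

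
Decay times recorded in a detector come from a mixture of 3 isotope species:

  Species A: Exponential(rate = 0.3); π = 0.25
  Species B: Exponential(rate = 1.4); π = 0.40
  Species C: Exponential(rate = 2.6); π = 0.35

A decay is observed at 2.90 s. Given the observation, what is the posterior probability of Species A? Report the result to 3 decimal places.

0.756

By Bayes' theorem, P(k | x) = w_k f_k(x) / Σ_j w_j f_j(x).
Exponential densities:
  p_A = 0.125685
  p_B = 0.0241486
  p_C = 0.00138163
Multiply by the mixture weights:
  w_A·p_A = 0.25 × 0.125685 = 0.0314214
  w_B·p_B = 0.40 × 0.0241486 = 0.00965945
  w_C·p_C = 0.35 × 0.00138163 = 0.000483572
Marginal: 0.0314214 + 0.00965945 + 0.000483572 = 0.0415644
So the posterior for Species A is 0.0314214 / 0.0415644 ≈ 0.756.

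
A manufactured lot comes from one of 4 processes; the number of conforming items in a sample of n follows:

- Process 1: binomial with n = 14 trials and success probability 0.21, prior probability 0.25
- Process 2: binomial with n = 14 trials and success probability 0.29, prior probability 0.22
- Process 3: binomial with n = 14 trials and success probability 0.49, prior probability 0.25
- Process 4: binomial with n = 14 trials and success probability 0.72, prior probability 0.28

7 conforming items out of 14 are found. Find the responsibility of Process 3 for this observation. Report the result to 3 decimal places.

P(component k | x) = w_k·f_k(x) / marginal(x), where marginal(x) = Σ_j w_j·f_j(x).
Binomial probabilities:
  f_1 = 0.0118706
  f_2 = 0.0538445
  f_3 = 0.208887
  f_4 = 0.0464495
Unnormalised posteriors:
  w_1·f_1 = 0.25 × 0.0118706 = 0.00296765
  w_2·f_2 = 0.22 × 0.0538445 = 0.0118458
  w_3·f_3 = 0.25 × 0.208887 = 0.0522217
  w_4·f_4 = 0.28 × 0.0464495 = 0.0130059
Denominator: 0.00296765 + 0.0118458 + 0.0522217 + 0.0130059 = 0.080041
So the posterior for Process 3 is 0.0522217 / 0.080041 ≈ 0.652.

0.652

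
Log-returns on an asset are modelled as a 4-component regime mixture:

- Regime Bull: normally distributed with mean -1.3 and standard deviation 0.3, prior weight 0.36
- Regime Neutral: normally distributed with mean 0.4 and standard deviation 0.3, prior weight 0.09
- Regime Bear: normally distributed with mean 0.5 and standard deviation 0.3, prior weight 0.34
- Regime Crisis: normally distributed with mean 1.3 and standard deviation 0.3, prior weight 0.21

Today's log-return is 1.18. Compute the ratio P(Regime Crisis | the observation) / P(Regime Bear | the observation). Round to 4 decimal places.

Posterior odds = (w_i f_i(x)) / (w_j f_j(x)); the normalising sum cancels.
Evaluate each component's likelihood at the observed value:
  p_Bull = (1/(0.3·√(2π)))·exp(−(1.18−-1.3)²/(2·0.3²)) = 1.329808·exp(-34.16889) = 1.92499e-15
  p_Neutral = (1/(0.3·√(2π)))·exp(−(1.18−0.4)²/(2·0.3²)) = 1.329808·exp(-3.38000) = 0.0452766
  p_Bear = (1/(0.3·√(2π)))·exp(−(1.18−0.5)²/(2·0.3²)) = 1.329808·exp(-2.56889) = 0.101891
  p_Crisis = (1/(0.3·√(2π)))·exp(−(1.18−1.3)²/(2·0.3²)) = 1.329808·exp(-0.08000) = 1.22757
0.257789 / 0.0346428 ≈ 7.4413

7.4413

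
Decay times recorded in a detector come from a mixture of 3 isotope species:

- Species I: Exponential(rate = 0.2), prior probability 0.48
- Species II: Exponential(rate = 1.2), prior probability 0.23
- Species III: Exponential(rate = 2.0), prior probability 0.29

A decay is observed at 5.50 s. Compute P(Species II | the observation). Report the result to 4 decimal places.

Posterior ∝ prior × likelihood, so P(k | x) ∝ π_k f_k(x); normalise over all components.
Exponential densities:
  f_I = 0.2·e^(−0.2·5.50) = 0.2·e^(−1.1000) = 0.0665742
  f_II = 1.2·e^(−1.2·5.50) = 1.2·e^(−6.6000) = 0.00163244
  f_III = 2.0·e^(−2.0·5.50) = 2.0·e^(−11.0000) = 3.34034e-05
Prior × likelihood for each component:
  π_I·f_I = 0.48 × 0.0665742 = 0.0319556
  π_II·f_II = 0.23 × 0.00163244 = 0.000375462
  π_III·f_III = 0.29 × 3.34034e-05 = 9.68699e-06
Denominator: 0.0319556 + 0.000375462 + 9.68699e-06 = 0.0323408
So the posterior for Species II is 0.000375462 / 0.0323408 ≈ 0.0116.

0.0116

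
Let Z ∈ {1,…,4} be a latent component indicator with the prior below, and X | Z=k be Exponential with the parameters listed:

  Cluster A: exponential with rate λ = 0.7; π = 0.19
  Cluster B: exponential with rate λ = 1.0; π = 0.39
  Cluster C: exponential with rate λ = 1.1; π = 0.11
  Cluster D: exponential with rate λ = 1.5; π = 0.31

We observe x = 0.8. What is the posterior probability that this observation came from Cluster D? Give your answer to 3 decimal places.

P(component k | x) = P(Z=k)·f_k(x) / marginal(x), where marginal(x) = Σ_j P(Z=j)·f_j(x).
Component likelihoods at x = 0.8:
  f_A = 0.399846
  f_B = 0.449329
  f_C = 0.456261
  f_D = 0.451791
Multiply by the mixture weights:
  P(Z=A)·f_A = 0.19 × 0.399846 = 0.0759708
  P(Z=B)·f_B = 0.39 × 0.449329 = 0.175238
  P(Z=C)·f_C = 0.11 × 0.456261 = 0.0501887
  P(Z=D)·f_D = 0.31 × 0.451791 = 0.140055
Sum: 0.0759708 + 0.175238 + 0.0501887 + 0.140055 = 0.441453
Responsibility of Cluster D: 0.140055 / 0.441453 ≈ 0.317

0.317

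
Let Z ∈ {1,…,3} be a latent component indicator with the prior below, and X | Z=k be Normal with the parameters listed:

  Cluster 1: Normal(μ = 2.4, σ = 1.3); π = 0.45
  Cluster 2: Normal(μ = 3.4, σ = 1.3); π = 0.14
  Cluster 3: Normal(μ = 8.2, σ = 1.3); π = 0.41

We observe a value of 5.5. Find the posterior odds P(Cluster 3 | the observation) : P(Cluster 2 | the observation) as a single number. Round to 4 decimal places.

The posterior odds equal the prior odds times the likelihood ratio: (P(Z=i)/P(Z=j))·(f_i(x)/f_j(x)).
Component likelihoods at x = 5.5:
  L_1 = (1/(1.3·√(2π)))·exp(−(5.5−2.4)²/(2·1.3²)) = 0.306879·exp(-2.84320) = 0.0178724
  L_2 = (1/(1.3·√(2π)))·exp(−(5.5−3.4)²/(2·1.3²)) = 0.306879·exp(-1.30473) = 0.0832392
  L_3 = (1/(1.3·√(2π)))·exp(−(5.5−8.2)²/(2·1.3²)) = 0.306879·exp(-2.15680) = 0.0355041
0.0145567 / 0.0116535 ≈ 1.2491

1.2491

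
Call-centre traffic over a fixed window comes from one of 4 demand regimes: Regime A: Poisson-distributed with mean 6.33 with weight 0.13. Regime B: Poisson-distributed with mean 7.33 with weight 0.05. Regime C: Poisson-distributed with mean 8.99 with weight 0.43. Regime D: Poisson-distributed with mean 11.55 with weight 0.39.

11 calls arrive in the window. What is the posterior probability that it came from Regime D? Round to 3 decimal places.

P(component k | x) = π_k·f_k(x) / marginal(x), where marginal(x) = Σ_j π_j·f_j(x).
Component likelihoods at x = 11 calls:
  p_A = 0.0291878
  p_B = 0.0539026
  p_C = 0.096804
  p_D = 0.1178
Weight by the priors:
  π_A·p_A = 0.13 × 0.0291878 = 0.00379441
  π_B·p_B = 0.05 × 0.0539026 = 0.00269513
  π_C·p_C = 0.43 × 0.096804 = 0.0416257
  π_D·p_D = 0.39 × 0.1178 = 0.045942
Sum: 0.00379441 + 0.00269513 + 0.0416257 + 0.045942 = 0.0940572
P(Regime D | x) ≈ 0.488

0.488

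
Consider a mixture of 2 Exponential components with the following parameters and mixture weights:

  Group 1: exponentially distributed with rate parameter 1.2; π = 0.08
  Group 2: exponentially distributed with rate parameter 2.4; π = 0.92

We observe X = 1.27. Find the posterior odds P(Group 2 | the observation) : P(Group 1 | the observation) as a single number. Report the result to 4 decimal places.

Since P(k|x) ∝ P(Z=k) f_k(x), the posterior odds are P(Z=i) f_i(x) / (P(Z=j) f_j(x)).
Component likelihoods at x = 1.27:
  f_1 = 0.261407
  f_2 = 0.113889
Odds = (0.92/0.08) × (0.113889/0.261407) = 11.5 × 0.435678 ≈ 5.0103

5.0103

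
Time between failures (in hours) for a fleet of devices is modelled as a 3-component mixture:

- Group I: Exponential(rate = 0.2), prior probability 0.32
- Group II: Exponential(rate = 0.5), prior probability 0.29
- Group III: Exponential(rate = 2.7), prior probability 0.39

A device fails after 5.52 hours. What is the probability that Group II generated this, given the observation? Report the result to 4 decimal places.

0.3019

Apply Bayes' rule: the posterior for each component is proportional to its prior times its likelihood at x.
Exponential densities:
  L_I = 0.2·e^(−0.2·5.52) = 0.2·e^(−1.1040) = 0.0663085
  L_II = 0.5·e^(−0.5·5.52) = 0.5·e^(−2.7600) = 0.0316459
  L_III = 2.7·e^(−2.7·5.52) = 2.7·e^(−14.9040) = 9.09157e-07
Unnormalised posteriors:
  P(Z=I)·L_I = 0.32 × 0.0663085 = 0.0212187
  P(Z=II)·L_II = 0.29 × 0.0316459 = 0.00917731
  P(Z=III)·L_III = 0.39 × 9.09157e-07 = 3.54571e-07
Evidence: 0.0212187 + 0.00917731 + 3.54571e-07 = 0.0303964
Responsibility of Group II: 0.00917731 / 0.0303964 ≈ 0.3019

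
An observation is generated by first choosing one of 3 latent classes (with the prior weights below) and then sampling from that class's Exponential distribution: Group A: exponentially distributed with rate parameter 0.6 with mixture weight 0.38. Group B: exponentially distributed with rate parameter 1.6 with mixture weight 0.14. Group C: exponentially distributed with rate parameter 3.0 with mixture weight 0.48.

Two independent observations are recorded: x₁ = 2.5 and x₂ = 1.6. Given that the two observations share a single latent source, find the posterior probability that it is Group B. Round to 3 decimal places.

0.042

P(component k | x) = P(Z=k)·f_k(x) / marginal(x), where marginal(x) = Σ_j P(Z=j)·f_j(x).
Since both observations come from the same component, the likelihood for component k is f_k(x₁)·f_k(x₂).
  L_A = [0.133878] × [0.229736] = 0.0307566
  L_B = [0.029305] × [0.123688] = 0.00362467
  L_C = [0.00165925] × [0.0246892] = 4.09657e-05
Weight by the priors:
  P(Z=A)·L_A = 0.38 × 0.0307566 = 0.0116875
  P(Z=B)·L_B = 0.14 × 0.00362467 = 0.000507453
  P(Z=C)·L_C = 0.48 × 4.09657e-05 = 1.96635e-05
Normaliser: 0.0116875 + 0.000507453 + 1.96635e-05 = 0.0122146
P(Group B | x₁, x₂) = 0.000507453 / 0.0122146 ≈ 0.042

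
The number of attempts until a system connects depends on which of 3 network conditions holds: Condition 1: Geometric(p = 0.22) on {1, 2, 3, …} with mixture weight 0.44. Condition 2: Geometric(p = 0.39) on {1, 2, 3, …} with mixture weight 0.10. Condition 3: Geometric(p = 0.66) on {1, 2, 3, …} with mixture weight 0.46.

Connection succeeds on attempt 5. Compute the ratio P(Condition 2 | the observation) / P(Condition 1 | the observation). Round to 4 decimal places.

Posterior odds = (π_i f_i(x)) / (π_j f_j(x)); the normalising sum cancels.
Geometric probabilities:
  p_1 = 0.22·(1−0.22)^4 = 0.22·0.370151 = 0.0814331
  p_2 = 0.39·(1−0.39)^4 = 0.39·0.138458 = 0.0539988
  p_3 = 0.66·(1−0.66)^4 = 0.66·0.0133634 = 0.00881982
Posterior odds = (π_2·p_2) / (π_1·p_1) = (0.10·0.0539988) / (0.44·0.0814331) = 0.00539988 / 0.0358306 ≈ 0.1507

0.1507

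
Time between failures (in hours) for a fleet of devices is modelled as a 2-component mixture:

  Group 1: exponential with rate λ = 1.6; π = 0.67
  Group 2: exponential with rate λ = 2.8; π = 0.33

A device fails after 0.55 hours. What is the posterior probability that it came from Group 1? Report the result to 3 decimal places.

0.692

Posterior ∝ prior × likelihood, so P(k | x) ∝ π_k f_k(x); normalise over all components.
Component likelihoods at x = 0.55 hours:
  L_1 = 0.663653
  L_2 = 0.600267
Multiply by the mixture weights:
  π_1·L_1 = 0.67 × 0.663653 = 0.444647
  π_2·L_2 = 0.33 × 0.600267 = 0.198088
Evidence: 0.444647 + 0.198088 = 0.642735
P(Group 1 | data) ≈ 0.692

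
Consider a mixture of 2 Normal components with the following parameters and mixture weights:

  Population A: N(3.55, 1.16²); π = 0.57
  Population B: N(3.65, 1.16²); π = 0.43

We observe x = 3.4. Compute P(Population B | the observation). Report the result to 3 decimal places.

By Bayes' theorem, P(k | x) = w_k f_k(x) / Σ_j w_j f_j(x).
Normal densities:
  f_A = (1/(1.16·√(2π)))·exp(−(3.4−3.55)²/(2·1.16²)) = 0.343916·exp(-0.00836) = 0.341052
  f_B = (1/(1.16·√(2π)))·exp(−(3.4−3.65)²/(2·1.16²)) = 0.343916·exp(-0.02322) = 0.336021
Weight by the priors:
  w_A·f_A = 0.57 × 0.341052 = 0.1944
  w_B·f_B = 0.43 × 0.336021 = 0.144489
Evidence: 0.1944 + 0.144489 = 0.338889
P(Population B | data) ≈ 0.426

0.426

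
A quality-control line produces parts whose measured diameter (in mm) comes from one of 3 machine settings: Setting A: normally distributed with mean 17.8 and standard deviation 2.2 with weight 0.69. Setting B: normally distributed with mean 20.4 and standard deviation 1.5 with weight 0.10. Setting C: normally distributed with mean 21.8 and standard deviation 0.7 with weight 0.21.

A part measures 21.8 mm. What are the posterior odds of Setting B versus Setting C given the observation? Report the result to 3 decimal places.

0.144

Only the two components matter; the odds are (w_i f_i(x)) / (w_j f_j(x)).
Normal densities:
  p_A = (1/(2.2·√(2π)))·exp(−(21.8−17.8)²/(2·2.2²)) = 0.181337·exp(-1.65289) = 0.0347252
  p_B = (1/(1.5·√(2π)))·exp(−(21.8−20.4)²/(2·1.5²)) = 0.265962·exp(-0.43556) = 0.172052
  p_C = (1/(0.7·√(2π)))·exp(−(21.8−21.8)²/(2·0.7²)) = 0.569918·exp(-0.00000) = 0.569918
Posterior odds = (w_B·p_B) / (w_C·p_C) = (0.10·0.172052) / (0.21·0.569918) = 0.0172052 / 0.119683 ≈ 0.144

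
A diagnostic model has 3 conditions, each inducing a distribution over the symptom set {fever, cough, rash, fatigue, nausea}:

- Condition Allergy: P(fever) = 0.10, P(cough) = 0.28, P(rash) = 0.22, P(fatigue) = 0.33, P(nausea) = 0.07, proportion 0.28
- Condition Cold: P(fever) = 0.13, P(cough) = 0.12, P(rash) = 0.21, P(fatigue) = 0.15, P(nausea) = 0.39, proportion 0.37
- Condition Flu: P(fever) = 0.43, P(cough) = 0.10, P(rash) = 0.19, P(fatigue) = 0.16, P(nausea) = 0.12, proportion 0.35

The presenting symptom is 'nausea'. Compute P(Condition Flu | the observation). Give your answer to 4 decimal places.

0.2040

By Bayes' theorem, P(k | x) = P(Z=k) f_k(x) / Σ_j P(Z=j) f_j(x).
Evaluate each component's likelihood at the observed value:
  p_Allergy = 0.07
  p_Cold = 0.39
  p_Flu = 0.12
Multiply by the mixture weights:
  P(Z=Allergy)·p_Allergy = 0.28 × 0.07 = 0.0196
  P(Z=Cold)·p_Cold = 0.37 × 0.39 = 0.1443
  P(Z=Flu)·p_Flu = 0.35 × 0.12 = 0.042
Denominator: 0.0196 + 0.1443 + 0.042 = 0.2059
So the posterior for Condition Flu is 0.042 / 0.2059 ≈ 0.2040.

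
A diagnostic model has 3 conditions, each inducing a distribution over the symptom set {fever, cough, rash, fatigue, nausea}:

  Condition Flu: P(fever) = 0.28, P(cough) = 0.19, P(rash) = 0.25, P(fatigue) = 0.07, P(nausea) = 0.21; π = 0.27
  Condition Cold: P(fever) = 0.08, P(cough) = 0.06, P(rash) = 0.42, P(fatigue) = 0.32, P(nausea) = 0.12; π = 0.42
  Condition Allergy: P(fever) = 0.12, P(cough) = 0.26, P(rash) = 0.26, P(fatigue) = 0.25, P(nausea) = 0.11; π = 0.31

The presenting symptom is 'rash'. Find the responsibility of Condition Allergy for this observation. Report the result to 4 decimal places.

Posterior ∝ prior × likelihood, so P(k | x) ∝ w_k f_k(x); normalise over all components.
Evaluate each component's likelihood at the observed value:
  p_Flu = 0.25
  p_Cold = 0.42
  p_Allergy = 0.26
Multiply by the mixture weights:
  w_Flu·p_Flu = 0.27 × 0.25 = 0.0675
  w_Cold·p_Cold = 0.42 × 0.42 = 0.1764
  w_Allergy·p_Allergy = 0.31 × 0.26 = 0.0806
Marginal: 0.0675 + 0.1764 + 0.0806 = 0.3245
So the posterior for Condition Allergy is 0.0806 / 0.3245 ≈ 0.2484.

0.2484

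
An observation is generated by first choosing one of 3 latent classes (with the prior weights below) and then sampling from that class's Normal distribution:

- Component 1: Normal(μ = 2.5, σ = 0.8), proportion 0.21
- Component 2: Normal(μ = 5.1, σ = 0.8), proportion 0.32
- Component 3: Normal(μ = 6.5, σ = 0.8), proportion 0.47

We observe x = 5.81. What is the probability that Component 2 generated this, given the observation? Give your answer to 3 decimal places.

0.400

Apply Bayes' rule: the posterior for each component is proportional to its prior times its likelihood at x.
Evaluate each component's likelihood at the observed value:
  f_1 = 9.56086e-05
  f_2 = 0.336343
  f_3 = 0.343782
Unnormalised posteriors:
  P(Z=1)·f_1 = 0.21 × 9.56086e-05 = 2.00778e-05
  P(Z=2)·f_2 = 0.32 × 0.336343 = 0.10763
  P(Z=3)·f_3 = 0.47 × 0.343782 = 0.161577
Normaliser: 2.00778e-05 + 0.10763 + 0.161577 = 0.269227
P(Component 2 | x) ≈ 0.400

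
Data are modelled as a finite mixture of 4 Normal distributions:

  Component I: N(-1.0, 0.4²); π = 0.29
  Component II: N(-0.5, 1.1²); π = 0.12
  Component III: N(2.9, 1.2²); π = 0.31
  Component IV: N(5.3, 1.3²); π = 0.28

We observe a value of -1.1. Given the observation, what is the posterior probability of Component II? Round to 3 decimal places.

P(component k | x) = w_k·f_k(x) / marginal(x), where marginal(x) = Σ_j w_j·f_j(x).
Component likelihoods at x = -1.1:
  L_I = (1/(0.4·√(2π)))·exp(−(-1.1−-1.0)²/(2·0.4²)) = 0.997356·exp(-0.03125) = 0.96667
  L_II = (1/(1.1·√(2π)))·exp(−(-1.1−-0.5)²/(2·1.1²)) = 0.362675·exp(-0.14876) = 0.312544
  L_III = (1/(1.2·√(2π)))·exp(−(-1.1−2.9)²/(2·1.2²)) = 0.332452·exp(-5.55556) = 0.00128523
  L_IV = (1/(1.3·√(2π)))·exp(−(-1.1−5.3)²/(2·1.3²)) = 0.306879·exp(-12.11834) = 1.67509e-06
Prior × likelihood for each component:
  w_I·L_I = 0.29 × 0.96667 = 0.280334
  w_II·L_II = 0.12 × 0.312544 = 0.0375053
  w_III·L_III = 0.31 × 0.00128523 = 0.000398422
  w_IV·L_IV = 0.28 × 1.67509e-06 = 4.69024e-07
Sum: 0.280334 + 0.0375053 + 0.000398422 + 4.69024e-07 = 0.318239
P(Component II | -1.1) = 0.0375053 / 0.318239 ≈ 0.118

0.118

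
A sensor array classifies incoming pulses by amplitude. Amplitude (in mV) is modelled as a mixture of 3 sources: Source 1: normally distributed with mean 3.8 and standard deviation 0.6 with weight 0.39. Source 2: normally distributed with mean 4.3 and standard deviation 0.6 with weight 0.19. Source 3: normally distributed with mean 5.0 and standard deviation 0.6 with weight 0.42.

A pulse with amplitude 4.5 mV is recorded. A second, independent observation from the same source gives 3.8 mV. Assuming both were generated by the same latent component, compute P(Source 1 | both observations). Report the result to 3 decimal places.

0.542

P(component k | x) = π_k·f_k(x) / marginal(x), where marginal(x) = Σ_j π_j·f_j(x).
Since both observations come from the same component, the likelihood for component k is f_k(x₁)·f_k(x₂).
  p_1 = [0.336664] × [0.664904] = 0.223849
  p_2 = [0.628972] × [0.469853] = 0.295524
  p_3 = [0.469853] × [0.0899849] = 0.0422797
Multiply by the mixture weights:
  π_1·p_1 = 0.39 × 0.223849 = 0.0873013
  π_2·p_2 = 0.19 × 0.295524 = 0.0561497
  π_3·p_3 = 0.42 × 0.0422797 = 0.0177575
Evidence: 0.0873013 + 0.0561497 + 0.0177575 = 0.161208
Responsibility of Source 1: 0.0873013 / 0.161208 ≈ 0.542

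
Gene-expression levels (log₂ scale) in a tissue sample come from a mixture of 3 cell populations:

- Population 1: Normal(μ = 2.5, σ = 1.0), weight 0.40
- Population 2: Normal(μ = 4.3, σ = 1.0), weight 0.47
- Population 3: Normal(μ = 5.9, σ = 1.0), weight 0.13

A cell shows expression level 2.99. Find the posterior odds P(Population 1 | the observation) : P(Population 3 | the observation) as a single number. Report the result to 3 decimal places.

188.280

The posterior odds equal the prior odds times the likelihood ratio: (P(Z=i)/P(Z=j))·(f_i(x)/f_j(x)).
Component likelihoods at x = 2.99:
  L_1 = 0.353812
  L_2 = 0.169147
  L_3 = 0.0057821
Odds = (0.40/0.13) × (0.353812/0.0057821) = 3.07692 × 61.191 ≈ 188.280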